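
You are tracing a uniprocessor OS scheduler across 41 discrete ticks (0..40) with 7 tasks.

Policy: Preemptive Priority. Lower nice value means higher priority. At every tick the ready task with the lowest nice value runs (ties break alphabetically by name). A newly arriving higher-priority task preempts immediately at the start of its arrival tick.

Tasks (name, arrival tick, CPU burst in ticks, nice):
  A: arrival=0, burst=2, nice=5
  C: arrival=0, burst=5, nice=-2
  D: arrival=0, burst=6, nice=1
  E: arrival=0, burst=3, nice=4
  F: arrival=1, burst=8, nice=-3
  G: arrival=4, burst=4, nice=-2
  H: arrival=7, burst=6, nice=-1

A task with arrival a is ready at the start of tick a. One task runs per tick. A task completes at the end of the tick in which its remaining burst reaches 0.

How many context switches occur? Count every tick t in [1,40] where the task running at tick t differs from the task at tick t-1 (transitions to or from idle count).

context switches = 8

t=0: ready={A,C,D,E} → run C
t=1: ready={A,C,D,E,F} → run F
t=2: ready={A,C,D,E,F} → run F
t=3: ready={A,C,D,E,F} → run F
t=4: ready={A,C,D,E,F,G} → run F
t=5: ready={A,C,D,E,F,G} → run F
t=6: ready={A,C,D,E,F,G} → run F
t=7: ready={A,C,D,E,F,G,H} → run F
t=8: ready={A,C,D,E,F,G,H} → run F
t=9: ready={A,C,D,E,G,H} → run C
t=10: ready={A,C,D,E,G,H} → run C
t=11: ready={A,C,D,E,G,H} → run C
t=12: ready={A,C,D,E,G,H} → run C
t=13: ready={A,D,E,G,H} → run G
t=14: ready={A,D,E,G,H} → run G
t=15: ready={A,D,E,G,H} → run G
t=16: ready={A,D,E,G,H} → run G
t=17: ready={A,D,E,H} → run H
t=18: ready={A,D,E,H} → run H
t=19: ready={A,D,E,H} → run H
t=20: ready={A,D,E,H} → run H
t=21: ready={A,D,E,H} → run H
t=22: ready={A,D,E,H} → run H
t=23: ready={A,D,E} → run D
t=24: ready={A,D,E} → run D
t=25: ready={A,D,E} → run D
t=26: ready={A,D,E} → run D
t=27: ready={A,D,E} → run D
t=28: ready={A,D,E} → run D
t=29: ready={A,E} → run E
t=30: ready={A,E} → run E
t=31: ready={A,E} → run E
t=32: ready={A} → run A
t=33: ready={A} → run A
t=34: (idle)
t=35: (idle)
t=36: (idle)
t=37: (idle)
t=38: (idle)
t=39: (idle)
t=40: (idle)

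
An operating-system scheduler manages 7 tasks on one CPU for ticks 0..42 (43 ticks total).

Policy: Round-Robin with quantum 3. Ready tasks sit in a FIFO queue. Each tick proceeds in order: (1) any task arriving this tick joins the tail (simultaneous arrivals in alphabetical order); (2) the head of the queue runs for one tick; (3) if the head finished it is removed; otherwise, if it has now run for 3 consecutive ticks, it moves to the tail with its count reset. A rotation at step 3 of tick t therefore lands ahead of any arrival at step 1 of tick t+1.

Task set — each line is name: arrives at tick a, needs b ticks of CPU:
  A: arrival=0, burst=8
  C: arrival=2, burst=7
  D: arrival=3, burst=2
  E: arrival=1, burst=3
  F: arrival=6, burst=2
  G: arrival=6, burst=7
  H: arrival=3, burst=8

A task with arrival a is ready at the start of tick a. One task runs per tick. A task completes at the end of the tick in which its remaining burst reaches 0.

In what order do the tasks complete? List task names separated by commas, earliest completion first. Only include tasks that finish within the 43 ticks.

t=0: queue=[A] q_used=0 → run A
t=1: queue=[A,E] q_used=1 → run A
t=2: queue=[A,E,C] q_used=2 → run A
t=3: queue=[E,C,A,D,H] q_used=0 → run E
t=4: queue=[E,C,A,D,H] q_used=1 → run E
t=5: queue=[E,C,A,D,H] q_used=2 → run E
t=6: queue=[C,A,D,H,F,G] q_used=0 → run C
t=7: queue=[C,A,D,H,F,G] q_used=1 → run C
t=8: queue=[C,A,D,H,F,G] q_used=2 → run C
t=9: queue=[A,D,H,F,G,C] q_used=0 → run A
t=10: queue=[A,D,H,F,G,C] q_used=1 → run A
t=11: queue=[A,D,H,F,G,C] q_used=2 → run A
t=12: queue=[D,H,F,G,C,A] q_used=0 → run D
t=13: queue=[D,H,F,G,C,A] q_used=1 → run D
t=14: queue=[H,F,G,C,A] q_used=0 → run H
t=15: queue=[H,F,G,C,A] q_used=1 → run H
t=16: queue=[H,F,G,C,A] q_used=2 → run H
t=17: queue=[F,G,C,A,H] q_used=0 → run F
t=18: queue=[F,G,C,A,H] q_used=1 → run F
t=19: queue=[G,C,A,H] q_used=0 → run G
t=20: queue=[G,C,A,H] q_used=1 → run G
t=21: queue=[G,C,A,H] q_used=2 → run G
t=22: queue=[C,A,H,G] q_used=0 → run C
t=23: queue=[C,A,H,G] q_used=1 → run C
t=24: queue=[C,A,H,G] q_used=2 → run C
t=25: queue=[A,H,G,C] q_used=0 → run A
t=26: queue=[A,H,G,C] q_used=1 → run A
t=27: queue=[H,G,C] q_used=0 → run H
t=28: queue=[H,G,C] q_used=1 → run H
t=29: queue=[H,G,C] q_used=2 → run H
t=30: queue=[G,C,H] q_used=0 → run G
t=31: queue=[G,C,H] q_used=1 → run G
t=32: queue=[G,C,H] q_used=2 → run G
t=33: queue=[C,H,G] q_used=0 → run C
t=34: queue=[H,G] q_used=0 → run H
t=35: queue=[H,G] q_used=1 → run H
t=36: queue=[G] q_used=0 → run G
t=37: (idle)
t=38: (idle)
t=39: (idle)
t=40: (idle)
t=41: (idle)
t=42: (idle)

completion order = E, D, F, A, C, H, G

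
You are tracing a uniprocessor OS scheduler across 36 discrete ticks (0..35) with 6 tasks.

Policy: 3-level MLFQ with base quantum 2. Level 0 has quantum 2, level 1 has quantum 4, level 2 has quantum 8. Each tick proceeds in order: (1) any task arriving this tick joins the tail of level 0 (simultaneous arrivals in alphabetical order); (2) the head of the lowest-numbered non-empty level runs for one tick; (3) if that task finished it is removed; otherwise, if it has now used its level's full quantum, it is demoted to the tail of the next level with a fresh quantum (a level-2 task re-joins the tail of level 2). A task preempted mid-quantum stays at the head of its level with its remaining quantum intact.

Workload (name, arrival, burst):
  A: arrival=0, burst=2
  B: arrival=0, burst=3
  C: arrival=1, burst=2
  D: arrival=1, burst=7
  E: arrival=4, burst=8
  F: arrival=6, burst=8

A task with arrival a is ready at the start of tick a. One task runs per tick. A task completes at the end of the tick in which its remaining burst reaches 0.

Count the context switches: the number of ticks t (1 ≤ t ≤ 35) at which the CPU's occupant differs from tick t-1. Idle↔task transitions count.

context switches = 13

t=0: L0/L1/L2 = AB/-/- → run A
t=1: L0/L1/L2 = ABCD/-/- → run A
t=2: L0/L1/L2 = BCD/-/- → run B
t=3: L0/L1/L2 = BCD/-/- → run B
t=4: L0/L1/L2 = CDE/B/- → run C
t=5: L0/L1/L2 = CDE/B/- → run C
t=6: L0/L1/L2 = DEF/B/- → run D
t=7: L0/L1/L2 = DEF/B/- → run D
t=8: L0/L1/L2 = EF/BD/- → run E
t=9: L0/L1/L2 = EF/BD/- → run E
t=10: L0/L1/L2 = F/BDE/- → run F
t=11: L0/L1/L2 = F/BDE/- → run F
t=12: L0/L1/L2 = -/BDEF/- → run B
t=13: L0/L1/L2 = -/DEF/- → run D
t=14: L0/L1/L2 = -/DEF/- → run D
t=15: L0/L1/L2 = -/DEF/- → run D
t=16: L0/L1/L2 = -/DEF/- → run D
t=17: L0/L1/L2 = -/EF/D → run E
t=18: L0/L1/L2 = -/EF/D → run E
t=19: L0/L1/L2 = -/EF/D → run E
t=20: L0/L1/L2 = -/EF/D → run E
t=21: L0/L1/L2 = -/F/DE → run F
t=22: L0/L1/L2 = -/F/DE → run F
t=23: L0/L1/L2 = -/F/DE → run F
t=24: L0/L1/L2 = -/F/DE → run F
t=25: L0/L1/L2 = -/-/DEF → run D
t=26: L0/L1/L2 = -/-/EF → run E
t=27: L0/L1/L2 = -/-/EF → run E
t=28: L0/L1/L2 = -/-/F → run F
t=29: L0/L1/L2 = -/-/F → run F
t=30: (idle)
t=31: (idle)
t=32: (idle)
t=33: (idle)
t=34: (idle)
t=35: (idle)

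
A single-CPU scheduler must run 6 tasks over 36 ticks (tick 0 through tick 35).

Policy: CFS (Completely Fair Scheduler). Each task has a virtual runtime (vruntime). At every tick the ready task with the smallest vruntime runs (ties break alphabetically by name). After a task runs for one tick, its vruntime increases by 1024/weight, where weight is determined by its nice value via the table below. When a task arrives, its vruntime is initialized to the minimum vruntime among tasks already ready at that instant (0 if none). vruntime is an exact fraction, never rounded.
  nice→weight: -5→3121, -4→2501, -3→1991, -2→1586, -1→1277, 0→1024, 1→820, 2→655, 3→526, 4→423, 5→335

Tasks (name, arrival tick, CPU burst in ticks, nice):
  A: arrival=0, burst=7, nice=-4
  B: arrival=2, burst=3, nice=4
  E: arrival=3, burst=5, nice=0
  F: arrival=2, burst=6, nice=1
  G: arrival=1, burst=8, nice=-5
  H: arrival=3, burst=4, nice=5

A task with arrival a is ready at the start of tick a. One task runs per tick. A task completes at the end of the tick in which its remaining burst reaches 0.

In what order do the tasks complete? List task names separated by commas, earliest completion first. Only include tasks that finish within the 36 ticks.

t=0: vr[A=0] → run A
t=1: vr[A=1024/2501 G=1024/2501] → run A
t=2: vr[A=2048/2501 B=1024/2501 F=1024/2501 G=1024/2501] → run B
t=3: vr[A=2048/2501 B=2994176/1057923 E=1024/2501 F=1024/2501 G=1024/2501 H=1024/2501] → run E
t=4: vr[A=2048/2501 B=2994176/1057923 E=3525/2501 F=1024/2501 G=1024/2501 H=1024/2501] → run F
t=5: vr[A=2048/2501 B=2994176/1057923 E=3525/2501 F=20736/12505 G=1024/2501 H=1024/2501] → run G
t=6: vr[A=2048/2501 B=2994176/1057923 E=3525/2501 F=20736/12505 G=5756928/7805621 H=1024/2501] → run H
t=7: vr[A=2048/2501 B=2994176/1057923 E=3525/2501 F=20736/12505 G=5756928/7805621 H=2904064/837835] → run G
t=8: vr[A=2048/2501 B=2994176/1057923 E=3525/2501 F=20736/12505 G=8317952/7805621 H=2904064/837835] → run A
t=9: vr[A=3072/2501 B=2994176/1057923 E=3525/2501 F=20736/12505 G=8317952/7805621 H=2904064/837835] → run G
t=10: vr[A=3072/2501 B=2994176/1057923 E=3525/2501 F=20736/12505 G=10878976/7805621 H=2904064/837835] → run A
t=11: vr[A=4096/2501 B=2994176/1057923 E=3525/2501 F=20736/12505 G=10878976/7805621 H=2904064/837835] → run G
t=12: vr[A=4096/2501 B=2994176/1057923 E=3525/2501 F=20736/12505 G=13440000/7805621 H=2904064/837835] → run E
t=13: vr[A=4096/2501 B=2994176/1057923 E=6026/2501 F=20736/12505 G=13440000/7805621 H=2904064/837835] → run A
t=14: vr[A=5120/2501 B=2994176/1057923 E=6026/2501 F=20736/12505 G=13440000/7805621 H=2904064/837835] → run F
t=15: vr[A=5120/2501 B=2994176/1057923 E=6026/2501 F=36352/12505 G=13440000/7805621 H=2904064/837835] → run G
t=16: vr[A=5120/2501 B=2994176/1057923 E=6026/2501 F=36352/12505 G=16001024/7805621 H=2904064/837835] → run A
t=17: vr[A=6144/2501 B=2994176/1057923 E=6026/2501 F=36352/12505 G=16001024/7805621 H=2904064/837835] → run G
t=18: vr[A=6144/2501 B=2994176/1057923 E=6026/2501 F=36352/12505 G=18562048/7805621 H=2904064/837835] → run G
t=19: vr[A=6144/2501 B=2994176/1057923 E=6026/2501 F=36352/12505 G=21123072/7805621 H=2904064/837835] → run E
t=20: vr[A=6144/2501 B=2994176/1057923 E=8527/2501 F=36352/12505 G=21123072/7805621 H=2904064/837835] → run A
t=21: vr[B=2994176/1057923 E=8527/2501 F=36352/12505 G=21123072/7805621 H=2904064/837835] → run G
t=22: vr[B=2994176/1057923 E=8527/2501 F=36352/12505 H=2904064/837835] → run B
t=23: vr[B=5555200/1057923 E=8527/2501 F=36352/12505 H=2904064/837835] → run F
t=24: vr[B=5555200/1057923 E=8527/2501 F=51968/12505 H=2904064/837835] → run E
t=25: vr[B=5555200/1057923 E=11028/2501 F=51968/12505 H=2904064/837835] → run H
t=26: vr[B=5555200/1057923 E=11028/2501 F=51968/12505 H=5465088/837835] → run F
t=27: vr[B=5555200/1057923 E=11028/2501 F=67584/12505 H=5465088/837835] → run E
t=28: vr[B=5555200/1057923 F=67584/12505 H=5465088/837835] → run B
t=29: vr[F=67584/12505 H=5465088/837835] → run F
t=30: vr[F=16640/2501 H=5465088/837835] → run H
t=31: vr[F=16640/2501 H=8026112/837835] → run F
t=32: vr[H=8026112/837835] → run H
t=33: (idle)
t=34: (idle)
t=35: (idle)

completion order = A, G, E, B, F, H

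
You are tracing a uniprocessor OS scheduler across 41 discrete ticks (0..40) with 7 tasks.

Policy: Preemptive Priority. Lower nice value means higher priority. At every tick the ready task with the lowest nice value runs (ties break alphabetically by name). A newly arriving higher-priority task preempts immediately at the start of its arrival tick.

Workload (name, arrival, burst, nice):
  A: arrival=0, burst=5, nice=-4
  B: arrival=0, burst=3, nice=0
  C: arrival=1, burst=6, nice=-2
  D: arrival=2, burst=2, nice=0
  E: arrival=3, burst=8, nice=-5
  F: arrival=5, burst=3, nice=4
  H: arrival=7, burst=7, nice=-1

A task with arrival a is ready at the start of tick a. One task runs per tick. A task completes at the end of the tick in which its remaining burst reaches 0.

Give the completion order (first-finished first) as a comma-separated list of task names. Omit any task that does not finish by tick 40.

completion order = E, A, C, H, B, D, F

t=0: ready={A,B} → run A
t=1: ready={A,B,C} → run A
t=2: ready={A,B,C,D} → run A
t=3: ready={A,B,C,D,E} → run E
t=4: ready={A,B,C,D,E} → run E
t=5: ready={A,B,C,D,E,F} → run E
t=6: ready={A,B,C,D,E,F} → run E
t=7: ready={A,B,C,D,E,F,H} → run E
t=8: ready={A,B,C,D,E,F,H} → run E
t=9: ready={A,B,C,D,E,F,H} → run E
t=10: ready={A,B,C,D,E,F,H} → run E
t=11: ready={A,B,C,D,F,H} → run A
t=12: ready={A,B,C,D,F,H} → run A
t=13: ready={B,C,D,F,H} → run C
t=14: ready={B,C,D,F,H} → run C
t=15: ready={B,C,D,F,H} → run C
t=16: ready={B,C,D,F,H} → run C
t=17: ready={B,C,D,F,H} → run C
t=18: ready={B,C,D,F,H} → run C
t=19: ready={B,D,F,H} → run H
t=20: ready={B,D,F,H} → run H
t=21: ready={B,D,F,H} → run H
t=22: ready={B,D,F,H} → run H
t=23: ready={B,D,F,H} → run H
t=24: ready={B,D,F,H} → run H
t=25: ready={B,D,F,H} → run H
t=26: ready={B,D,F} → run B
t=27: ready={B,D,F} → run B
t=28: ready={B,D,F} → run B
t=29: ready={D,F} → run D
t=30: ready={D,F} → run D
t=31: ready={F} → run F
t=32: ready={F} → run F
t=33: ready={F} → run F
t=34: (idle)
t=35: (idle)
t=36: (idle)
t=37: (idle)
t=38: (idle)
t=39: (idle)
t=40: (idle)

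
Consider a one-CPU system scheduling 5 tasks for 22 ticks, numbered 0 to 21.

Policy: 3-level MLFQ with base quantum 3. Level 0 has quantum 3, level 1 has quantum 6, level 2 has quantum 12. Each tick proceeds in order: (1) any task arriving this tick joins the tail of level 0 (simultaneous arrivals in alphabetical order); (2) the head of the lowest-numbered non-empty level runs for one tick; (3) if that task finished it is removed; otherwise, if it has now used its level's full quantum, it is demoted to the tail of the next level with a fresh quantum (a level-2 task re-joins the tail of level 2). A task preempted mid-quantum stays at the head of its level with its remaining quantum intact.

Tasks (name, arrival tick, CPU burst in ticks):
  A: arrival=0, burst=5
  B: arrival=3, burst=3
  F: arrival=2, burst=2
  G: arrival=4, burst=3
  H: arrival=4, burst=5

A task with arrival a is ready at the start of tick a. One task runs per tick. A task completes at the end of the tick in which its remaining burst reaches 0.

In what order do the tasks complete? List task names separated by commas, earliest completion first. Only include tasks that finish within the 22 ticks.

completion order = F, B, G, A, H

t=0: L0/L1/L2 = A/-/- → run A
t=1: L0/L1/L2 = A/-/- → run A
t=2: L0/L1/L2 = AF/-/- → run A
t=3: L0/L1/L2 = FB/A/- → run F
t=4: L0/L1/L2 = FBGH/A/- → run F
t=5: L0/L1/L2 = BGH/A/- → run B
t=6: L0/L1/L2 = BGH/A/- → run B
t=7: L0/L1/L2 = BGH/A/- → run B
t=8: L0/L1/L2 = GH/A/- → run G
t=9: L0/L1/L2 = GH/A/- → run G
t=10: L0/L1/L2 = GH/A/- → run G
t=11: L0/L1/L2 = H/A/- → run H
t=12: L0/L1/L2 = H/A/- → run H
t=13: L0/L1/L2 = H/A/- → run H
t=14: L0/L1/L2 = -/AH/- → run A
t=15: L0/L1/L2 = -/AH/- → run A
t=16: L0/L1/L2 = -/H/- → run H
t=17: L0/L1/L2 = -/H/- → run H
t=18: (idle)
t=19: (idle)
t=20: (idle)
t=21: (idle)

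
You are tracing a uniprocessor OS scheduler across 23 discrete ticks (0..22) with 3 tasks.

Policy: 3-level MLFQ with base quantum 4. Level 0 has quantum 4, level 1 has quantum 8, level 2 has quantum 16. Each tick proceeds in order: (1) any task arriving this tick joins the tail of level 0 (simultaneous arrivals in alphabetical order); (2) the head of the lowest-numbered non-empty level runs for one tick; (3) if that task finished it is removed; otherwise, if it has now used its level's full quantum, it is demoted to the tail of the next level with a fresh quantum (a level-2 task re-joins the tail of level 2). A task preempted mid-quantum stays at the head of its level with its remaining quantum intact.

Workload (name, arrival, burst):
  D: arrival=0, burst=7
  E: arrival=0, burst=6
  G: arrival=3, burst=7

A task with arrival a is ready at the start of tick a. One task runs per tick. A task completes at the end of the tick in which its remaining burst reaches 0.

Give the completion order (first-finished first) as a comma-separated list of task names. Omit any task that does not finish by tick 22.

t=0: L0/L1/L2 = DE/-/- → run D
t=1: L0/L1/L2 = DE/-/- → run D
t=2: L0/L1/L2 = DE/-/- → run D
t=3: L0/L1/L2 = DEG/-/- → run D
t=4: L0/L1/L2 = EG/D/- → run E
t=5: L0/L1/L2 = EG/D/- → run E
t=6: L0/L1/L2 = EG/D/- → run E
t=7: L0/L1/L2 = EG/D/- → run E
t=8: L0/L1/L2 = G/DE/- → run G
t=9: L0/L1/L2 = G/DE/- → run G
t=10: L0/L1/L2 = G/DE/- → run G
t=11: L0/L1/L2 = G/DE/- → run G
t=12: L0/L1/L2 = -/DEG/- → run D
t=13: L0/L1/L2 = -/DEG/- → run D
t=14: L0/L1/L2 = -/DEG/- → run D
t=15: L0/L1/L2 = -/EG/- → run E
t=16: L0/L1/L2 = -/EG/- → run E
t=17: L0/L1/L2 = -/G/- → run G
t=18: L0/L1/L2 = -/G/- → run G
t=19: L0/L1/L2 = -/G/- → run G
t=20: (idle)
t=21: (idle)
t=22: (idle)

completion order = D, E, G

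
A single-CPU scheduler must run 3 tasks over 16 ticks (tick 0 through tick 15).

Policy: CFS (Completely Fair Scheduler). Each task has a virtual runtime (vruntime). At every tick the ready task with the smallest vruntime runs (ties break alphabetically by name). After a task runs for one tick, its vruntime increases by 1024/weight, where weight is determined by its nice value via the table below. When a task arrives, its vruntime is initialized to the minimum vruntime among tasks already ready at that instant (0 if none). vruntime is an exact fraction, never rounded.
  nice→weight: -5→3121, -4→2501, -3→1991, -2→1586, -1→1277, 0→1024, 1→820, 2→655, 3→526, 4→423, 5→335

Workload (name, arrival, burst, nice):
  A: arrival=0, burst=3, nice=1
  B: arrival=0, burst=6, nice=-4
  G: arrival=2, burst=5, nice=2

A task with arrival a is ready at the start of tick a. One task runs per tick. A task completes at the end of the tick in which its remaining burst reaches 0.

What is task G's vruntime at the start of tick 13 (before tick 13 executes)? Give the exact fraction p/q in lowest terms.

vruntime(G, start of tick 13) = 10914816/1638155

t=0: vr[A=0 B=0] → run A
t=1: vr[A=256/205 B=0] → run B
t=2: vr[A=256/205 B=1024/2501 G=1024/2501] → run B
t=3: vr[A=256/205 B=2048/2501 G=1024/2501] → run G
t=4: vr[A=256/205 B=2048/2501 G=3231744/1638155] → run B
t=5: vr[A=256/205 B=3072/2501 G=3231744/1638155] → run B
t=6: vr[A=256/205 B=4096/2501 G=3231744/1638155] → run A
t=7: vr[A=512/205 B=4096/2501 G=3231744/1638155] → run B
t=8: vr[A=512/205 B=5120/2501 G=3231744/1638155] → run G
t=9: vr[A=512/205 B=5120/2501 G=5792768/1638155] → run B
t=10: vr[A=512/205 G=5792768/1638155] → run A
t=11: vr[G=5792768/1638155] → run G
t=12: vr[G=8353792/1638155] → run G
t=13: vr[G=10914816/1638155] → run G
t=14: (idle)
t=15: (idle)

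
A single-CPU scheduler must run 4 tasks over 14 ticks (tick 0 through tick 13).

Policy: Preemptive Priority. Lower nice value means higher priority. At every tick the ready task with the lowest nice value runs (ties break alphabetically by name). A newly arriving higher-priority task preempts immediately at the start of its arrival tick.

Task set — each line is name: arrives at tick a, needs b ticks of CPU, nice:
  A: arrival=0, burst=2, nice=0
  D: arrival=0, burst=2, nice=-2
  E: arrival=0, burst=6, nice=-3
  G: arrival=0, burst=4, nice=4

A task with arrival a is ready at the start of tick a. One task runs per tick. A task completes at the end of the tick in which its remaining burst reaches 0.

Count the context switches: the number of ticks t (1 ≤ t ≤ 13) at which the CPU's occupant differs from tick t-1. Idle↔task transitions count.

t=0: ready={A,D,E,G} → run E
t=1: ready={A,D,E,G} → run E
t=2: ready={A,D,E,G} → run E
t=3: ready={A,D,E,G} → run E
t=4: ready={A,D,E,G} → run E
t=5: ready={A,D,E,G} → run E
t=6: ready={A,D,G} → run D
t=7: ready={A,D,G} → run D
t=8: ready={A,G} → run A
t=9: ready={A,G} → run A
t=10: ready={G} → run G
t=11: ready={G} → run G
t=12: ready={G} → run G
t=13: ready={G} → run G

context switches = 3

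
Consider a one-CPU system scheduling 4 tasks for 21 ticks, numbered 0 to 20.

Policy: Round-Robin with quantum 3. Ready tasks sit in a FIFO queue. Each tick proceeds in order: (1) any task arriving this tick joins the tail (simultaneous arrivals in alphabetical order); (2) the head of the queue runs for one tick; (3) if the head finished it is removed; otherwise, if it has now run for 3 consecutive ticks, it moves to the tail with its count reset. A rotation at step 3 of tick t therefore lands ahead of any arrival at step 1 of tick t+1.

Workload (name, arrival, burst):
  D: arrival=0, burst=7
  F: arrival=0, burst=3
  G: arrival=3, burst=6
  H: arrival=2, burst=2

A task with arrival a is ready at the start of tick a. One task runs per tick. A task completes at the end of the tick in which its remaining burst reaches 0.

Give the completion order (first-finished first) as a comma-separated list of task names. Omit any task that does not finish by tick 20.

t=0: queue=[D,F] q_used=0 → run D
t=1: queue=[D,F] q_used=1 → run D
t=2: queue=[D,F,H] q_used=2 → run D
t=3: queue=[F,H,D,G] q_used=0 → run F
t=4: queue=[F,H,D,G] q_used=1 → run F
t=5: queue=[F,H,D,G] q_used=2 → run F
t=6: queue=[H,D,G] q_used=0 → run H
t=7: queue=[H,D,G] q_used=1 → run H
t=8: queue=[D,G] q_used=0 → run D
t=9: queue=[D,G] q_used=1 → run D
t=10: queue=[D,G] q_used=2 → run D
t=11: queue=[G,D] q_used=0 → run G
t=12: queue=[G,D] q_used=1 → run G
t=13: queue=[G,D] q_used=2 → run G
t=14: queue=[D,G] q_used=0 → run D
t=15: queue=[G] q_used=0 → run G
t=16: queue=[G] q_used=1 → run G
t=17: queue=[G] q_used=2 → run G
t=18: (idle)
t=19: (idle)
t=20: (idle)

completion order = F, H, D, G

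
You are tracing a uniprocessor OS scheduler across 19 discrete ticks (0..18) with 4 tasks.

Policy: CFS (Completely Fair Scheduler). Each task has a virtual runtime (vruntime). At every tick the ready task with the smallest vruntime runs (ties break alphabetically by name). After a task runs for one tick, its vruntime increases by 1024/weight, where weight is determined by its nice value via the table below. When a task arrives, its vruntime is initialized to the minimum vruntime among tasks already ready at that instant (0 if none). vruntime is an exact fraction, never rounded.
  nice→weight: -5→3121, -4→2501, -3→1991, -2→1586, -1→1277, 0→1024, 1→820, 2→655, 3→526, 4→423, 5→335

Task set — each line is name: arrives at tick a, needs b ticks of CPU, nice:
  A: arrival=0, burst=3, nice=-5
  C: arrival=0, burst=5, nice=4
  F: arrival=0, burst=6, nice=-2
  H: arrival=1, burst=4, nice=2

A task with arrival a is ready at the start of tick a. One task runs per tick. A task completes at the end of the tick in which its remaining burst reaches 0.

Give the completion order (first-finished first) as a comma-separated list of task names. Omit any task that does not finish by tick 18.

completion order = A, F, H, C

t=0: vr[A=0 C=0 F=0] → run A
t=1: vr[A=1024/3121 C=0 F=0 H=0] → run C
t=2: vr[A=1024/3121 C=1024/423 F=0 H=0] → run F
t=3: vr[A=1024/3121 C=1024/423 F=512/793 H=0] → run H
t=4: vr[A=1024/3121 C=1024/423 F=512/793 H=1024/655] → run A
t=5: vr[A=2048/3121 C=1024/423 F=512/793 H=1024/655] → run F
t=6: vr[A=2048/3121 C=1024/423 F=1024/793 H=1024/655] → run A
t=7: vr[C=1024/423 F=1024/793 H=1024/655] → run F
t=8: vr[C=1024/423 F=1536/793 H=1024/655] → run H
t=9: vr[C=1024/423 F=1536/793 H=2048/655] → run F
t=10: vr[C=1024/423 F=2048/793 H=2048/655] → run C
t=11: vr[C=2048/423 F=2048/793 H=2048/655] → run F
t=12: vr[C=2048/423 F=2560/793 H=2048/655] → run H
t=13: vr[C=2048/423 F=2560/793 H=3072/655] → run F
t=14: vr[C=2048/423 H=3072/655] → run H
t=15: vr[C=2048/423] → run C
t=16: vr[C=1024/141] → run C
t=17: vr[C=4096/423] → run C
t=18: (idle)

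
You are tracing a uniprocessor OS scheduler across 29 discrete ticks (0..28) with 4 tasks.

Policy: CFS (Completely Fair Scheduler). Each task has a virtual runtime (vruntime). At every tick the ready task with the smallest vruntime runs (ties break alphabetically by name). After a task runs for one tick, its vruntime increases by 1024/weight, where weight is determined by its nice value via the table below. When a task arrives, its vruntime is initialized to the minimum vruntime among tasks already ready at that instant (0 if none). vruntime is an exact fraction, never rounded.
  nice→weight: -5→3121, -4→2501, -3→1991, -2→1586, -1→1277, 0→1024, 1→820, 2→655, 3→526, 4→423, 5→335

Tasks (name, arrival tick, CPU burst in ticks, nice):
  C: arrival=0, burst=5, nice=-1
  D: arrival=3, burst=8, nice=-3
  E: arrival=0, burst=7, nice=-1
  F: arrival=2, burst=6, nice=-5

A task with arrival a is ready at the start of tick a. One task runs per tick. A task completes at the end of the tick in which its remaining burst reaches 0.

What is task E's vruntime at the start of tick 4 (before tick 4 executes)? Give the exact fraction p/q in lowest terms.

vruntime(E, start of tick 4) = 1024/1277

t=0: vr[C=0 E=0] → run C
t=1: vr[C=1024/1277 E=0] → run E
t=2: vr[C=1024/1277 E=1024/1277 F=1024/1277] → run C
t=3: vr[C=2048/1277 D=1024/1277 E=1024/1277 F=1024/1277] → run D
t=4: vr[C=2048/1277 D=3346432/2542507 E=1024/1277 F=1024/1277] → run E
t=5: vr[C=2048/1277 D=3346432/2542507 E=2048/1277 F=1024/1277] → run F
t=6: vr[C=2048/1277 D=3346432/2542507 E=2048/1277 F=4503552/3985517] → run F
t=7: vr[C=2048/1277 D=3346432/2542507 E=2048/1277 F=5811200/3985517] → run D
t=8: vr[C=2048/1277 D=4654080/2542507 E=2048/1277 F=5811200/3985517] → run F
t=9: vr[C=2048/1277 D=4654080/2542507 E=2048/1277 F=7118848/3985517] → run C
t=10: vr[C=3072/1277 D=4654080/2542507 E=2048/1277 F=7118848/3985517] → run E
t=11: vr[C=3072/1277 D=4654080/2542507 E=3072/1277 F=7118848/3985517] → run F
t=12: vr[C=3072/1277 D=4654080/2542507 E=3072/1277 F=8426496/3985517] → run D
t=13: vr[C=3072/1277 D=5961728/2542507 E=3072/1277 F=8426496/3985517] → run F
t=14: vr[C=3072/1277 D=5961728/2542507 E=3072/1277 F=9734144/3985517] → run D
t=15: vr[C=3072/1277 D=7269376/2542507 E=3072/1277 F=9734144/3985517] → run C
t=16: vr[C=4096/1277 D=7269376/2542507 E=3072/1277 F=9734144/3985517] → run E
t=17: vr[C=4096/1277 D=7269376/2542507 E=4096/1277 F=9734144/3985517] → run F
t=18: vr[C=4096/1277 D=7269376/2542507 E=4096/1277] → run D
t=19: vr[C=4096/1277 D=8577024/2542507 E=4096/1277] → run C
t=20: vr[D=8577024/2542507 E=4096/1277] → run E
t=21: vr[D=8577024/2542507 E=5120/1277] → run D
t=22: vr[D=9884672/2542507 E=5120/1277] → run D
t=23: vr[D=11192320/2542507 E=5120/1277] → run E
t=24: vr[D=11192320/2542507 E=6144/1277] → run D
t=25: vr[E=6144/1277] → run E
t=26: (idle)
t=27: (idle)
t=28: (idle)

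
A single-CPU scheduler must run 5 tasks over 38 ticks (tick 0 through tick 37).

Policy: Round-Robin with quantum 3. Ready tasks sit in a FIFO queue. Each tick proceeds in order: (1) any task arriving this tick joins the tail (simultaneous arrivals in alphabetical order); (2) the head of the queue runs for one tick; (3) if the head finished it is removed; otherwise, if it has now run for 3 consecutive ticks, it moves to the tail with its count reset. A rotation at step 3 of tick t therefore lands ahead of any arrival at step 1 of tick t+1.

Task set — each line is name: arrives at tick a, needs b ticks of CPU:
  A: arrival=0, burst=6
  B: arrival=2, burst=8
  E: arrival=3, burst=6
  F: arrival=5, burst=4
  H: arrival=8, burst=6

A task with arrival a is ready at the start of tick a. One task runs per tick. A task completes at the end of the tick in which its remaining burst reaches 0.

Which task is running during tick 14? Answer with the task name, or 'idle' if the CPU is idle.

running at tick 14 = F

t=0: queue=[A] q_used=0 → run A
t=1: queue=[A] q_used=1 → run A
t=2: queue=[A,B] q_used=2 → run A
t=3: queue=[B,A,E] q_used=0 → run B
t=4: queue=[B,A,E] q_used=1 → run B
t=5: queue=[B,A,E,F] q_used=2 → run B
t=6: queue=[A,E,F,B] q_used=0 → run A
t=7: queue=[A,E,F,B] q_used=1 → run A
t=8: queue=[A,E,F,B,H] q_used=2 → run A
t=9: queue=[E,F,B,H] q_used=0 → run E
t=10: queue=[E,F,B,H] q_used=1 → run E
t=11: queue=[E,F,B,H] q_used=2 → run E
t=12: queue=[F,B,H,E] q_used=0 → run F
t=13: queue=[F,B,H,E] q_used=1 → run F
t=14: queue=[F,B,H,E] q_used=2 → run F
t=15: queue=[B,H,E,F] q_used=0 → run B
t=16: queue=[B,H,E,F] q_used=1 → run B
t=17: queue=[B,H,E,F] q_used=2 → run B
t=18: queue=[H,E,F,B] q_used=0 → run H
t=19: queue=[H,E,F,B] q_used=1 → run H
t=20: queue=[H,E,F,B] q_used=2 → run H
t=21: queue=[E,F,B,H] q_used=0 → run E
t=22: queue=[E,F,B,H] q_used=1 → run E
t=23: queue=[E,F,B,H] q_used=2 → run E
t=24: queue=[F,B,H] q_used=0 → run F
t=25: queue=[B,H] q_used=0 → run B
t=26: queue=[B,H] q_used=1 → run B
t=27: queue=[H] q_used=0 → run H
t=28: queue=[H] q_used=1 → run H
t=29: queue=[H] q_used=2 → run H
t=30: (idle)
t=31: (idle)
t=32: (idle)
t=33: (idle)
t=34: (idle)
t=35: (idle)
t=36: (idle)
t=37: (idle)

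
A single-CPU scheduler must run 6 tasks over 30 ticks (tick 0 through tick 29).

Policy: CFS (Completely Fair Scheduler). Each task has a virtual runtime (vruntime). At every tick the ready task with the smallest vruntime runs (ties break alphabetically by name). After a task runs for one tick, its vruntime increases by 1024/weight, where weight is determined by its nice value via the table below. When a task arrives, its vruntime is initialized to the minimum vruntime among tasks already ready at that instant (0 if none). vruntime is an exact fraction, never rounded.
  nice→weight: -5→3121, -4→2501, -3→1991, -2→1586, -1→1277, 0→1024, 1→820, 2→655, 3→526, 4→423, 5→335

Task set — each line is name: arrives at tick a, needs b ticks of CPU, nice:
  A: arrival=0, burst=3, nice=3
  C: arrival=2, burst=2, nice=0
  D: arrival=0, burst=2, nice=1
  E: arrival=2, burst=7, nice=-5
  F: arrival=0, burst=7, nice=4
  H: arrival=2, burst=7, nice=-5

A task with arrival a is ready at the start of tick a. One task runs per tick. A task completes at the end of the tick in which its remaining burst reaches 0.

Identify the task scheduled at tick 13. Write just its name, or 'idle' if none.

t=0: vr[A=0 D=0 F=0] → run A
t=1: vr[A=512/263 D=0 F=0] → run D
t=2: vr[A=512/263 C=0 D=256/205 E=0 F=0 H=0] → run C
t=3: vr[A=512/263 C=1 D=256/205 E=0 F=0 H=0] → run E
t=4: vr[A=512/263 C=1 D=256/205 E=1024/3121 F=0 H=0] → run F
t=5: vr[A=512/263 C=1 D=256/205 E=1024/3121 F=1024/423 H=0] → run H
t=6: vr[A=512/263 C=1 D=256/205 E=1024/3121 F=1024/423 H=1024/3121] → run E
t=7: vr[A=512/263 C=1 D=256/205 E=2048/3121 F=1024/423 H=1024/3121] → run H
t=8: vr[A=512/263 C=1 D=256/205 E=2048/3121 F=1024/423 H=2048/3121] → run E
t=9: vr[A=512/263 C=1 D=256/205 E=3072/3121 F=1024/423 H=2048/3121] → run H
t=10: vr[A=512/263 C=1 D=256/205 E=3072/3121 F=1024/423 H=3072/3121] → run E
t=11: vr[A=512/263 C=1 D=256/205 E=4096/3121 F=1024/423 H=3072/3121] → run H
t=12: vr[A=512/263 C=1 D=256/205 E=4096/3121 F=1024/423 H=4096/3121] → run C
t=13: vr[A=512/263 D=256/205 E=4096/3121 F=1024/423 H=4096/3121] → run D
t=14: vr[A=512/263 E=4096/3121 F=1024/423 H=4096/3121] → run E
t=15: vr[A=512/263 E=5120/3121 F=1024/423 H=4096/3121] → run H
t=16: vr[A=512/263 E=5120/3121 F=1024/423 H=5120/3121] → run E
t=17: vr[A=512/263 E=6144/3121 F=1024/423 H=5120/3121] → run H
t=18: vr[A=512/263 E=6144/3121 F=1024/423 H=6144/3121] → run A
t=19: vr[A=1024/263 E=6144/3121 F=1024/423 H=6144/3121] → run E
t=20: vr[A=1024/263 F=1024/423 H=6144/3121] → run H
t=21: vr[A=1024/263 F=1024/423] → run F
t=22: vr[A=1024/263 F=2048/423] → run A
t=23: vr[F=2048/423] → run F
t=24: vr[F=1024/141] → run F
t=25: vr[F=4096/423] → run F
t=26: vr[F=5120/423] → run F
t=27: vr[F=2048/141] → run F
t=28: (idle)
t=29: (idle)

running at tick 13 = D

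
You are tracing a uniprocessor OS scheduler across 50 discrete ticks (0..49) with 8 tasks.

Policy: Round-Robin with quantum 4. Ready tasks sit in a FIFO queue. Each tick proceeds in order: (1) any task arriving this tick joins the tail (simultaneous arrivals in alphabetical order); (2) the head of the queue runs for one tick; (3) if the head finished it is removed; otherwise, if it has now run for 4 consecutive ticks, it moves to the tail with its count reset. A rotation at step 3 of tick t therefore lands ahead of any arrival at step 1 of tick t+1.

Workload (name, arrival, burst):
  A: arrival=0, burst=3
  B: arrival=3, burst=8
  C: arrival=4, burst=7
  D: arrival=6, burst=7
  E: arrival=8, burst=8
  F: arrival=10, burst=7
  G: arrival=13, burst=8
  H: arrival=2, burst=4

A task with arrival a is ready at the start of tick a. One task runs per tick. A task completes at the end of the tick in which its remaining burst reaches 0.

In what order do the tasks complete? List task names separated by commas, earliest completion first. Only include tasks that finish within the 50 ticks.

completion order = A, H, B, C, D, E, F

t=0: queue=[A] q_used=0 → run A
t=1: queue=[A] q_used=1 → run A
t=2: queue=[A,H] q_used=2 → run A
t=3: queue=[H,B] q_used=0 → run H
t=4: queue=[H,B,C] q_used=1 → run H
t=5: queue=[H,B,C] q_used=2 → run H
t=6: queue=[H,B,C,D] q_used=3 → run H
t=7: queue=[B,C,D] q_used=0 → run B
t=8: queue=[B,C,D,E] q_used=1 → run B
t=9: queue=[B,C,D,E] q_used=2 → run B
t=10: queue=[B,C,D,E,F] q_used=3 → run B
t=11: queue=[C,D,E,F,B] q_used=0 → run C
t=12: queue=[C,D,E,F,B] q_used=1 → run C
t=13: queue=[C,D,E,F,B,G] q_used=2 → run C
t=14: queue=[C,D,E,F,B,G] q_used=3 → run C
t=15: queue=[D,E,F,B,G,C] q_used=0 → run D
t=16: queue=[D,E,F,B,G,C] q_used=1 → run D
t=17: queue=[D,E,F,B,G,C] q_used=2 → run D
t=18: queue=[D,E,F,B,G,C] q_used=3 → run D
t=19: queue=[E,F,B,G,C,D] q_used=0 → run E
t=20: queue=[E,F,B,G,C,D] q_used=1 → run E
t=21: queue=[E,F,B,G,C,D] q_used=2 → run E
t=22: queue=[E,F,B,G,C,D] q_used=3 → run E
t=23: queue=[F,B,G,C,D,E] q_used=0 → run F
t=24: queue=[F,B,G,C,D,E] q_used=1 → run F
t=25: queue=[F,B,G,C,D,E] q_used=2 → run F
t=26: queue=[F,B,G,C,D,E] q_used=3 → run F
t=27: queue=[B,G,C,D,E,F] q_used=0 → run B
t=28: queue=[B,G,C,D,E,F] q_used=1 → run B
t=29: queue=[B,G,C,D,E,F] q_used=2 → run B
t=30: queue=[B,G,C,D,E,F] q_used=3 → run B
t=31: queue=[G,C,D,E,F] q_used=0 → run G
t=32: queue=[G,C,D,E,F] q_used=1 → run G
t=33: queue=[G,C,D,E,F] q_used=2 → run G
t=34: queue=[G,C,D,E,F] q_used=3 → run G
t=35: queue=[C,D,E,F,G] q_used=0 → run C
t=36: queue=[C,D,E,F,G] q_used=1 → run C
t=37: queue=[C,D,E,F,G] q_used=2 → run C
t=38: queue=[D,E,F,G] q_used=0 → run D
t=39: queue=[D,E,F,G] q_used=1 → run D
t=40: queue=[D,E,F,G] q_used=2 → run D
t=41: queue=[E,F,G] q_used=0 → run E
t=42: queue=[E,F,G] q_used=1 → run E
t=43: queue=[E,F,G] q_used=2 → run E
t=44: queue=[E,F,G] q_used=3 → run E
t=45: queue=[F,G] q_used=0 → run F
t=46: queue=[F,G] q_used=1 → run F
t=47: queue=[F,G] q_used=2 → run F
t=48: queue=[G] q_used=0 → run G
t=49: queue=[G] q_used=1 → run G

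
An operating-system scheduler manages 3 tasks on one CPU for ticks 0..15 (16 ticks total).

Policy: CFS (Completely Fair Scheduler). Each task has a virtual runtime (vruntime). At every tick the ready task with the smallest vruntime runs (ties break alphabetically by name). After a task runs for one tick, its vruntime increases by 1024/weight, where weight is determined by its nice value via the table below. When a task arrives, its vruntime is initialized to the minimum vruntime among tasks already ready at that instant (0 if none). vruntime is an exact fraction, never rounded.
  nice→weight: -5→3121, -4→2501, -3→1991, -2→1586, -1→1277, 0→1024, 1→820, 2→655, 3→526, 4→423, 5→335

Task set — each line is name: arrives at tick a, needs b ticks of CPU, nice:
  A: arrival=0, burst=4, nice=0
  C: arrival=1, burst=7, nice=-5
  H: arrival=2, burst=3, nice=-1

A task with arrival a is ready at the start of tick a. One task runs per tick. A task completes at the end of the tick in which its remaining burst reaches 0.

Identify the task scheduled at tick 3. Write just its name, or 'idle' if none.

running at tick 3 = H

t=0: vr[A=0] → run A
t=1: vr[A=1 C=1] → run A
t=2: vr[A=2 C=1 H=1] → run C
t=3: vr[A=2 C=4145/3121 H=1] → run H
t=4: vr[A=2 C=4145/3121 H=2301/1277] → run C
t=5: vr[A=2 C=5169/3121 H=2301/1277] → run C
t=6: vr[A=2 C=6193/3121 H=2301/1277] → run H
t=7: vr[A=2 C=6193/3121 H=3325/1277] → run C
t=8: vr[A=2 C=7217/3121 H=3325/1277] → run A
t=9: vr[A=3 C=7217/3121 H=3325/1277] → run C
t=10: vr[A=3 C=8241/3121 H=3325/1277] → run H
t=11: vr[A=3 C=8241/3121] → run C
t=12: vr[A=3 C=9265/3121] → run C
t=13: vr[A=3] → run A
t=14: (idle)
t=15: (idle)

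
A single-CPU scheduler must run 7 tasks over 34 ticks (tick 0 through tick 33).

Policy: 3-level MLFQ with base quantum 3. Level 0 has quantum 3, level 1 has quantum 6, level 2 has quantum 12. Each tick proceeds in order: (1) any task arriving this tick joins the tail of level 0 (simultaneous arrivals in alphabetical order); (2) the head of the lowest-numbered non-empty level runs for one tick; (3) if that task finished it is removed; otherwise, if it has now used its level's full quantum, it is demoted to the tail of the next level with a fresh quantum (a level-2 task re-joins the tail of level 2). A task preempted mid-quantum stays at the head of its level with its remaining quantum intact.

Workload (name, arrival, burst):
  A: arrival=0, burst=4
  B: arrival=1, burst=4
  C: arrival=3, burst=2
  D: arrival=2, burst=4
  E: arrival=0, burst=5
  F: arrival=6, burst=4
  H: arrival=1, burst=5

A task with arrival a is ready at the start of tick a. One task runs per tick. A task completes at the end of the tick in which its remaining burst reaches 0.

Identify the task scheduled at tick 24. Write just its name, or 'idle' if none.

running at tick 24 = H

t=0: L0/L1/L2 = AE/-/- → run A
t=1: L0/L1/L2 = AEBH/-/- → run A
t=2: L0/L1/L2 = AEBHD/-/- → run A
t=3: L0/L1/L2 = EBHDC/A/- → run E
t=4: L0/L1/L2 = EBHDC/A/- → run E
t=5: L0/L1/L2 = EBHDC/A/- → run E
t=6: L0/L1/L2 = BHDCF/AE/- → run B
t=7: L0/L1/L2 = BHDCF/AE/- → run B
t=8: L0/L1/L2 = BHDCF/AE/- → run B
t=9: L0/L1/L2 = HDCF/AEB/- → run H
t=10: L0/L1/L2 = HDCF/AEB/- → run H
t=11: L0/L1/L2 = HDCF/AEB/- → run H
t=12: L0/L1/L2 = DCF/AEBH/- → run D
t=13: L0/L1/L2 = DCF/AEBH/- → run D
t=14: L0/L1/L2 = DCF/AEBH/- → run D
t=15: L0/L1/L2 = CF/AEBHD/- → run C
t=16: L0/L1/L2 = CF/AEBHD/- → run C
t=17: L0/L1/L2 = F/AEBHD/- → run F
t=18: L0/L1/L2 = F/AEBHD/- → run F
t=19: L0/L1/L2 = F/AEBHD/- → run F
t=20: L0/L1/L2 = -/AEBHDF/- → run A
t=21: L0/L1/L2 = -/EBHDF/- → run E
t=22: L0/L1/L2 = -/EBHDF/- → run E
t=23: L0/L1/L2 = -/BHDF/- → run B
t=24: L0/L1/L2 = -/HDF/- → run H
t=25: L0/L1/L2 = -/HDF/- → run H
t=26: L0/L1/L2 = -/DF/- → run D
t=27: L0/L1/L2 = -/F/- → run F
t=28: (idle)
t=29: (idle)
t=30: (idle)
t=31: (idle)
t=32: (idle)
t=33: (idle)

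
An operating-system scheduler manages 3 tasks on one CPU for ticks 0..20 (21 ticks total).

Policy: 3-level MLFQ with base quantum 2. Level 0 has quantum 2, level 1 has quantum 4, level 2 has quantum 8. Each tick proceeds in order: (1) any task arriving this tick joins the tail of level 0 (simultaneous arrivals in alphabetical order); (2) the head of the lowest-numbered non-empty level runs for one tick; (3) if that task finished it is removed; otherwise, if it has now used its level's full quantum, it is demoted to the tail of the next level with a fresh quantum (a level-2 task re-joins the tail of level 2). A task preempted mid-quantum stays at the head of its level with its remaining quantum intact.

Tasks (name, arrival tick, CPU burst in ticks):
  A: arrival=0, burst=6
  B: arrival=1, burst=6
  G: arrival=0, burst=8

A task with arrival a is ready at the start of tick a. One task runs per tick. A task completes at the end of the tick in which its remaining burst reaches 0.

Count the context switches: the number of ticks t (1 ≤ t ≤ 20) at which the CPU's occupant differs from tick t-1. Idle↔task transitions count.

t=0: L0/L1/L2 = AG/-/- → run A
t=1: L0/L1/L2 = AGB/-/- → run A
t=2: L0/L1/L2 = GB/A/- → run G
t=3: L0/L1/L2 = GB/A/- → run G
t=4: L0/L1/L2 = B/AG/- → run B
t=5: L0/L1/L2 = B/AG/- → run B
t=6: L0/L1/L2 = -/AGB/- → run A
t=7: L0/L1/L2 = -/AGB/- → run A
t=8: L0/L1/L2 = -/AGB/- → run A
t=9: L0/L1/L2 = -/AGB/- → run A
t=10: L0/L1/L2 = -/GB/- → run G
t=11: L0/L1/L2 = -/GB/- → run G
t=12: L0/L1/L2 = -/GB/- → run G
t=13: L0/L1/L2 = -/GB/- → run G
t=14: L0/L1/L2 = -/B/G → run B
t=15: L0/L1/L2 = -/B/G → run B
t=16: L0/L1/L2 = -/B/G → run B
t=17: L0/L1/L2 = -/B/G → run B
t=18: L0/L1/L2 = -/-/G → run G
t=19: L0/L1/L2 = -/-/G → run G
t=20: (idle)

context switches = 7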